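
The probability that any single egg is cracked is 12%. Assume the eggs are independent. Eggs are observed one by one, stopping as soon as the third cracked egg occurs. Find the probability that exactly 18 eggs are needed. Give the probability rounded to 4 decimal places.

Y = trial on which the third success occurs; negative binomial, r=3, p=0.12.
P(Y=18) = C(17,2) · p^3 · (1−p)^15
= 136 · 0.001728 · 0.14697 = 0.034540

0.0345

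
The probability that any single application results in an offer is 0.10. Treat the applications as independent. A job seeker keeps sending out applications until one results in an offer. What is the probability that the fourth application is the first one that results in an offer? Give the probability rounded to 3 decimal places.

0.073

Geometric (trials to first success), p = 0.10.
P(Y = 4) = (1−p)^3 · p = 0.729 · 0.10 = 0.07290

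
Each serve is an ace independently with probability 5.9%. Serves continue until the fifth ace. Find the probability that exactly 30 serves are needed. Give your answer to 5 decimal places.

0.00371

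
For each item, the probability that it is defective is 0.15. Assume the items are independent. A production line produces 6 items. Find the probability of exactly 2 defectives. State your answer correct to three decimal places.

0.176

X ~ Binomial(n=6, p=0.15).
P(X=2) = C(6,2) · p^2 · (1−p)^4
= 15 · 0.0225 · 0.52201 = 0.17618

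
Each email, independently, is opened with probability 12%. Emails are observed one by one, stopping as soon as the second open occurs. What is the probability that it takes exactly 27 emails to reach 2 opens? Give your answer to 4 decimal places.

Y = trial on which the second success occurs; negative binomial, r=2, p=0.12.
P(Y=27) = C(26,1) · p^2 · (1−p)^25
= 26 · 0.0144 · 0.040932 = 0.015325

0.0153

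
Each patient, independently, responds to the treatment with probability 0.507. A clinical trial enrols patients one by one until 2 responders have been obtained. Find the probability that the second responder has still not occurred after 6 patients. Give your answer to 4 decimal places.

Needing more than 6 patients ⇔ fewer than 2 successes in the first 6. With X ~ Binomial(6, 0.507), P(Y > 6) = P(X ≤ 1).
  k=0: C(6,0)·0.507^0·0.493^6 = 0.014358
  k=1: C(6,1)·0.507^1·0.493^5 = 0.088592
P(X ≤ 1) = 0.102949

0.1029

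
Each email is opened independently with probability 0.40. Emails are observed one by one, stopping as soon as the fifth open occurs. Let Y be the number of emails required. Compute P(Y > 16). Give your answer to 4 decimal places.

0.1666

Needing more than 16 emails ⇔ fewer than 5 successes in the first 16. With X ~ Binomial(16, 0.40), P(Y > 16) = P(X ≤ 4).
  k=0: C(16,0)·0.40^0·0.60^16 = 0.000282
  k=1: C(16,1)·0.40^1·0.60^15 = 0.003009
  k=2: C(16,2)·0.40^2·0.60^14 = 0.015046
  k=3: C(16,3)·0.40^3·0.60^13 = 0.046810
  k=4: C(16,4)·0.40^4·0.60^12 = 0.101421
P(X ≤ 4) = 0.166567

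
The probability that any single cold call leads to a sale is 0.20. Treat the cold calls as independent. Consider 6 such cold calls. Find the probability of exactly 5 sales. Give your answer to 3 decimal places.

0.002

X ~ Binomial(n=6, p=0.20).
P(X=5) = C(6,5) · p^5 · (1−p)^1
= 6 · 0.00032 · 0.8 = 0.00154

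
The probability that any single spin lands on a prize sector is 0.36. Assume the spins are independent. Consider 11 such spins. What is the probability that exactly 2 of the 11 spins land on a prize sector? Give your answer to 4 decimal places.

X ~ Binomial(n=11, p=0.36).
P(X=2) = C(11,2) · p^2 · (1−p)^9
= 55 · 0.1296 · 0.018014 = 0.128407

0.1284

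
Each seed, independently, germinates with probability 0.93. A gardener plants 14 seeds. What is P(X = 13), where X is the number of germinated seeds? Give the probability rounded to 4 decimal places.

0.3815

X ~ Binomial(n=14, p=0.93).
P(X=13) = C(14,13) · p^13 · (1−p)^1
= 14 · 0.38929 · 0.07 = 0.381509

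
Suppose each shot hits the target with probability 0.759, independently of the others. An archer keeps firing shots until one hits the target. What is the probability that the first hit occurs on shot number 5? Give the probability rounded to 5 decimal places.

Geometric (trials to first success), p = 0.759.
P(Y = 5) = (1−p)^4 · p = 0.0033734 · 0.759 = 0.0025604

0.00256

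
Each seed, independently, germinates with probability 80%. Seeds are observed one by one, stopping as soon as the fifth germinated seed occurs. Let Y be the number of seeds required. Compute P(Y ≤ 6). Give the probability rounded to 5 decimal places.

Finishing within 6 seeds ⇔ at least 5 successes in the first 6. With X ~ Binomial(6, 0.80), P(Y ≤ 6) = 1 − P(X ≤ 4).
  k=0: C(6,0)·0.80^0·0.20^6 = 0.0000640
  k=1: C(6,1)·0.80^1·0.20^5 = 0.0015360
  k=2: C(6,2)·0.80^2·0.20^4 = 0.0153600
  k=3: C(6,3)·0.80^3·0.20^3 = 0.0819200
  k=4: C(6,4)·0.80^4·0.20^2 = 0.2457600
1 − 0.3446400 = 0.6553600

0.65536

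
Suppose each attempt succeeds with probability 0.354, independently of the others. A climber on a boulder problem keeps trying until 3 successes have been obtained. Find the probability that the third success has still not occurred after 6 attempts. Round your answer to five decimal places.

0.63899

Needing more than 6 attempts ⇔ fewer than 3 successes in the first 6. With X ~ Binomial(6, 0.354), P(Y > 6) = P(X ≤ 2).
  k=0: C(6,0)·0.354^0·0.646^6 = 0.0726767
  k=1: C(6,1)·0.354^1·0.646^5 = 0.2389555
  k=2: C(6,2)·0.354^2·0.646^4 = 0.3273617
P(X ≤ 2) = 0.6389939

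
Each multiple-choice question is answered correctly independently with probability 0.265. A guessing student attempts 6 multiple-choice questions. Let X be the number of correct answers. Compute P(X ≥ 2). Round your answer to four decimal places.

X ~ Binomial(6, 0.265); P(X ≥ 2) = Σ C(6,k) p^k (1−p)^(6−k) over k:
  k=2: C(6,2)·0.265^2·0.735^4 = 0.307420
  k=3: C(6,3)·0.265^3·0.735^3 = 0.147785
  k=4: C(6,4)·0.265^4·0.735^2 = 0.039962
  k=5: C(6,5)·0.265^5·0.735^1 = 0.005763
  k=6: C(6,6)·0.265^6·0.735^0 = 0.000346
Total = 0.501277

0.5013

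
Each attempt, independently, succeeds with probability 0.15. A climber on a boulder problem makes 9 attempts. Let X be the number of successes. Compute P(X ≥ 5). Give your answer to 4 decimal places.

X ~ Binomial(9, 0.15); P(X ≥ 5) = Σ C(9,k) p^k (1−p)^(9−k) over k:
  k=5: C(9,5)·0.15^5·0.85^4 = 0.004995
  k=6: C(9,6)·0.15^6·0.85^3 = 0.000588
  k=7: C(9,7)·0.15^7·0.85^2 = 0.000044
  k=8: C(9,8)·0.15^8·0.85^1 = 0.000002
  k=9: C(9,9)·0.15^9·0.85^0 = 0.000000
Total = 0.005629

0.0056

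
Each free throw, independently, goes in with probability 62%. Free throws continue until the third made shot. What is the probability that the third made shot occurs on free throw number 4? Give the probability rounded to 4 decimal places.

Y = trial on which the third success occurs; negative binomial, r=3, p=0.62.
P(Y=4) = C(3,2) · p^3 · (1−p)^1
= 3 · 0.23833 · 0.38 = 0.271694

0.2717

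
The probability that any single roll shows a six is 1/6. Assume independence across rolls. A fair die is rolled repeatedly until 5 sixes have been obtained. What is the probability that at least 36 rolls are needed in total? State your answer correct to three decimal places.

Needing more than 35 rolls ⇔ fewer than 5 successes in the first 35. With X ~ Binomial(35, 0.166667), P(Y > 35) = P(X ≤ 4).
  k=0: C(35,0)·0.166667^0·0.833333^35 = 0.00169
  k=1: C(35,1)·0.166667^1·0.833333^34 = 0.01185
  k=2: C(35,2)·0.166667^2·0.833333^33 = 0.04029
  k=3: C(35,3)·0.166667^3·0.833333^32 = 0.08865
  k=4: C(35,4)·0.166667^4·0.833333^31 = 0.14183
P(X ≤ 4) = 0.28432

0.284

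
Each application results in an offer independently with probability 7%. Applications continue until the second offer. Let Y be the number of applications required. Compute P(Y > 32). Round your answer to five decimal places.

0.33422

Needing more than 32 applications ⇔ fewer than 2 successes in the first 32. With X ~ Binomial(32, 0.07), P(Y > 32) = P(X ≤ 1).
  k=0: C(32,0)·0.07^0·0.93^32 = 0.0980515
  k=1: C(32,1)·0.07^1·0.93^31 = 0.2361671
P(X ≤ 1) = 0.3342186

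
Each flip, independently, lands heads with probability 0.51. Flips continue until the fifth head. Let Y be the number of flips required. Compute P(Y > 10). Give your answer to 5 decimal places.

0.35260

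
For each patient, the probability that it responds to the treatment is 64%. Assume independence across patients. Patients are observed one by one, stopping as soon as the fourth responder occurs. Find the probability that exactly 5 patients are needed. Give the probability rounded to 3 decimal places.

0.242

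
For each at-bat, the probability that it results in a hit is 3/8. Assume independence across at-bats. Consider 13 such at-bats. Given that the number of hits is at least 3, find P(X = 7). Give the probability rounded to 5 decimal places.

0.11618

X ~ Binomial(13, 0.375). Want P(X=7 | X≥3) = P(X=7) / P(X≥3).
P(X=7) = C(13,7)·0.375^7·0.625^6 = 0.1066636
P(X≥3) = 1 − 0.0022204 − 0.0173195 − 0.0623501 = 0.9181099
Ratio = 0.1066636 / 0.9181099 = 0.1161774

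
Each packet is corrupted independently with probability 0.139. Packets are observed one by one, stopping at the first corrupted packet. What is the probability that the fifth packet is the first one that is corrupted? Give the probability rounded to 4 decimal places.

Geometric (trials to first success), p = 0.139.
P(Y = 5) = (1−p)^4 · p = 0.54956 · 0.139 = 0.076388

0.0764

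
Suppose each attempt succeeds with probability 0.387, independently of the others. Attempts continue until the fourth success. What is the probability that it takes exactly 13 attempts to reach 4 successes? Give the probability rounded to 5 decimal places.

Y = trial on which the fourth success occurs; negative binomial, r=4, p=0.387.
P(Y=13) = C(12,3) · p^4 · (1−p)^9
= 220 · 0.022431 · 0.012222 = 0.0603130

0.06031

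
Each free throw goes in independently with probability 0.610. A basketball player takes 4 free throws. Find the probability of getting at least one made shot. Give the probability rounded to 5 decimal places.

0.97687

P(at least one) = 1 − P(none) = 1 − (1 − 0.61)^4
= 1 − 0.0231344 = 0.9768656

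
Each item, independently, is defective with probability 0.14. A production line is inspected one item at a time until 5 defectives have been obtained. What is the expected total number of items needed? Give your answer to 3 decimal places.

35.714

Y = total items until the fifth success; negative binomial with r=5, p=0.14.
E[Y] = r / p = 5 / 0.14 = 35.71429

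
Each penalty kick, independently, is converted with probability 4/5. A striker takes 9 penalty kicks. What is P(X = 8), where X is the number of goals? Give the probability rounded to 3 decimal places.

0.302

X ~ Binomial(n=9, p=0.80).
P(X=8) = C(9,8) · p^8 · (1−p)^1
= 9 · 0.16777 · 0.2 = 0.30199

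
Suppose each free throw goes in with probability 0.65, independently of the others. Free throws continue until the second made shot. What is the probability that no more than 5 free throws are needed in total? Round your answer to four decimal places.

Finishing within 5 free throws ⇔ at least 2 successes in the first 5. With X ~ Binomial(5, 0.65), P(Y ≤ 5) = 1 − P(X ≤ 1).
  k=0: C(5,0)·0.65^0·0.35^5 = 0.005252
  k=1: C(5,1)·0.65^1·0.35^4 = 0.048770
1 − 0.054023 = 0.945978

0.9460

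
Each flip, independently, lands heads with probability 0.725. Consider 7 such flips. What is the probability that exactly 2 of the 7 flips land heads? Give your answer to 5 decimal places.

0.01736

X ~ Binomial(n=7, p=0.725).
P(X=2) = C(7,2) · p^2 · (1−p)^5
= 21 · 0.52563 · 0.0015728 = 0.0173604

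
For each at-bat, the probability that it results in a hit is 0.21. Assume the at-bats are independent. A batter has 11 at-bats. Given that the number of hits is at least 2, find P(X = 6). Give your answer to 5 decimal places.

0.01726

X ~ Binomial(11, 0.21). Want P(X=6 | X≥2) = P(X=6) / P(X≥2).
P(X=6) = C(11,6)·0.21^6·0.79^5 = 0.0121925
P(X≥2) = 1 − 0.0747994 − 0.2187172 = 0.7064834
Ratio = 0.0121925 / 0.7064834 = 0.0172580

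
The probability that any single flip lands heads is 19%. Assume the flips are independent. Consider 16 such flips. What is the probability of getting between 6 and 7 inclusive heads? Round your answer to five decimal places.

X ~ Binomial(16, 0.19); P(6 ≤ X ≤ 7) = Σ C(16,k) p^k (1−p)^(16−k) over k:
  k=6: C(16,6)·0.19^6·0.81^10 = 0.0458032
  k=7: C(16,7)·0.19^7·0.81^9 = 0.0153485
Total = 0.0611517

0.06115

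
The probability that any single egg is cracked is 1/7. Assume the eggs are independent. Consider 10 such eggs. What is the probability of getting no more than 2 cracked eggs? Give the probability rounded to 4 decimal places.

X ~ Binomial(10, 0.142857); P(X ≤ 2) = Σ C(10,k) p^k (1−p)^(10−k) over k:
  k=0: C(10,0)·0.142857^0·0.857143^10 = 0.214058
  k=1: C(10,1)·0.142857^1·0.857143^9 = 0.356764
  k=2: C(10,2)·0.142857^2·0.857143^8 = 0.267573
Total = 0.838395

0.8384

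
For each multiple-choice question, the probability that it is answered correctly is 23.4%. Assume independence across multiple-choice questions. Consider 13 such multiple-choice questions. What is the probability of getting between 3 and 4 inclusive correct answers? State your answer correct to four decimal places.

0.4495

X ~ Binomial(13, 0.234); P(3 ≤ X ≤ 4) = Σ C(13,k) p^k (1−p)^(13−k) over k:
  k=3: C(13,3)·0.234^3·0.766^10 = 0.254860
  k=4: C(13,4)·0.234^4·0.766^9 = 0.194638
Total = 0.449498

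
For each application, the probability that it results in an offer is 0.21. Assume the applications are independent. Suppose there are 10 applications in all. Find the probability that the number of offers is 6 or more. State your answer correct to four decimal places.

0.0082

X ~ Binomial(10, 0.21); P(X ≥ 6) = Σ C(10,k) p^k (1−p)^(10−k) over k:
  k=6: C(10,6)·0.21^6·0.79^4 = 0.007015
  k=7: C(10,7)·0.21^7·0.79^3 = 0.001066
  k=8: C(10,8)·0.21^8·0.79^2 = 0.000106
  k=9: C(10,9)·0.21^9·0.79^1 = 0.000006
  k=10: C(10,10)·0.21^10·0.79^0 = 0.000000
Total = 0.008194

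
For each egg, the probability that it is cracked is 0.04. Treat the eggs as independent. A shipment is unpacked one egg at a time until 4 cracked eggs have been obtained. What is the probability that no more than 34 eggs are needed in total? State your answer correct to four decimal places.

Finishing within 34 eggs ⇔ at least 4 successes in the first 34. With X ~ Binomial(34, 0.04), P(Y ≤ 34) = 1 − P(X ≤ 3).
  k=0: C(34,0)·0.04^0·0.96^34 = 0.249587
  k=1: C(34,1)·0.04^1·0.96^33 = 0.353582
  k=2: C(34,2)·0.04^2·0.96^32 = 0.243087
  k=3: C(34,3)·0.04^3·0.96^31 = 0.108039
1 − 0.954295 = 0.045705

0.0457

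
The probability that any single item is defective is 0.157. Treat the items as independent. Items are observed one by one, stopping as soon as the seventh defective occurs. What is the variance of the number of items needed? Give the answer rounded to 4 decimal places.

Y = total items until the seventh success; negative binomial with r=7, p=0.157.
Var(Y) = r(1−p)/p² = 7·0.843 / 0.157² = 239.401193

239.4012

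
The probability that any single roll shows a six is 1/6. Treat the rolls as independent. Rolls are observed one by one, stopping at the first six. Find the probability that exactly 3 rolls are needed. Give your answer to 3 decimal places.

0.116

Geometric (trials to first success), p = 0.166667.
P(Y = 3) = (1−p)^2 · p = 0.69444 · 0.166667 = 0.11574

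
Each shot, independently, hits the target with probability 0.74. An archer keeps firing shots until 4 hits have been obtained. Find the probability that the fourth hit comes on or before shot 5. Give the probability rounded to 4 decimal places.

0.6117

Finishing within 5 shots ⇔ at least 4 successes in the first 5. With X ~ Binomial(5, 0.74), P(Y ≤ 5) = 1 − P(X ≤ 3).
  k=0: C(5,0)·0.74^0·0.26^5 = 0.001188
  k=1: C(5,1)·0.74^1·0.26^4 = 0.016908
  k=2: C(5,2)·0.74^2·0.26^3 = 0.096246
  k=3: C(5,3)·0.74^3·0.26^2 = 0.273931
1 − 0.388274 = 0.611726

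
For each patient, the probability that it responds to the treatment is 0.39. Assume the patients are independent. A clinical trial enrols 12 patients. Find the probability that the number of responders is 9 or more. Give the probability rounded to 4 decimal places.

0.0127

X ~ Binomial(12, 0.39); P(X ≥ 9) = Σ C(12,k) p^k (1−p)^(12−k) over k:
  k=9: C(12,9)·0.39^9·0.61^3 = 0.010423
  k=10: C(12,10)·0.39^10·0.61^2 = 0.001999
  k=11: C(12,11)·0.39^11·0.61^1 = 0.000232
  k=12: C(12,12)·0.39^12·0.61^0 = 0.000012
Total = 0.012667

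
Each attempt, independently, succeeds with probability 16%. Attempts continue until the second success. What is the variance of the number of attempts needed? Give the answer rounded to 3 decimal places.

Y = total attempts until the second success; negative binomial with r=2, p=0.16.
Var(Y) = r(1−p)/p² = 2·0.84 / 0.16² = 65.62500

65.625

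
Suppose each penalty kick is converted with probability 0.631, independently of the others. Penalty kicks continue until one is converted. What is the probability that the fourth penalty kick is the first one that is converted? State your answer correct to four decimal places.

0.0317

Geometric (trials to first success), p = 0.631.
P(Y = 4) = (1−p)^3 · p = 0.050243 · 0.631 = 0.031704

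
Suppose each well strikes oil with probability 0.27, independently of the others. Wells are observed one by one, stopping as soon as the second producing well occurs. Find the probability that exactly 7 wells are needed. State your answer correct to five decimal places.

0.09068

Y = trial on which the second success occurs; negative binomial, r=2, p=0.27.
P(Y=7) = C(6,1) · p^2 · (1−p)^5
= 6 · 0.0729 · 0.20731 = 0.0906762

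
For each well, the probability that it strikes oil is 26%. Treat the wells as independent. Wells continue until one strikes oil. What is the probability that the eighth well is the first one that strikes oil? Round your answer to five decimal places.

0.03159

Geometric (trials to first success), p = 0.26.
P(Y = 8) = (1−p)^7 · p = 0.12151 · 0.26 = 0.0315933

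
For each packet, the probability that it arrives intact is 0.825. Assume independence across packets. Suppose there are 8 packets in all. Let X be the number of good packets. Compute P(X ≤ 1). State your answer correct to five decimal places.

0.00003

X ~ Binomial(8, 0.825); P(X ≤ 1) = Σ C(8,k) p^k (1−p)^(8−k) over k:
  k=0: C(8,0)·0.825^0·0.175^8 = 0.0000009
  k=1: C(8,1)·0.825^1·0.175^7 = 0.0000332
Total = 0.0000341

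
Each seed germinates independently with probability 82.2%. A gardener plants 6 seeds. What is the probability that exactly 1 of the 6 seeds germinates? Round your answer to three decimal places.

X ~ Binomial(n=6, p=0.822).
P(X=1) = C(6,1) · p^1 · (1−p)^5
= 6 · 0.822 · 0.00017869 = 0.00088

0.001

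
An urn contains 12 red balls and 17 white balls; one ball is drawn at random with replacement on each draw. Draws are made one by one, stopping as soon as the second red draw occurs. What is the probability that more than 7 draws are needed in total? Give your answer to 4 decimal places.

0.1413

Needing more than 7 draws ⇔ fewer than 2 successes in the first 7. With X ~ Binomial(7, 0.413793), P(Y > 7) = P(X ≤ 1).
  k=0: C(7,0)·0.413793^0·0.586207^7 = 0.023788
  k=1: C(7,1)·0.413793^1·0.586207^6 = 0.117540
P(X ≤ 1) = 0.141328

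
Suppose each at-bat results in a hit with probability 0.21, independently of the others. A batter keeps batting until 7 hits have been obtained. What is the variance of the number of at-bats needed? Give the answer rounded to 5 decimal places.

125.39683

Y = total at-bats until the seventh success; negative binomial with r=7, p=0.21.
Var(Y) = r(1−p)/p² = 7·0.79 / 0.21² = 125.3968254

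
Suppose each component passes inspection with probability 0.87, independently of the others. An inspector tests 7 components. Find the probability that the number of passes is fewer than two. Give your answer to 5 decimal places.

0.00003

X ~ Binomial(7, 0.87); P(X ≤ 1) = Σ C(7,k) p^k (1−p)^(7−k) over k:
  k=0: C(7,0)·0.87^0·0.13^7 = 0.0000006
  k=1: C(7,1)·0.87^1·0.13^6 = 0.0000294
Total = 0.0000300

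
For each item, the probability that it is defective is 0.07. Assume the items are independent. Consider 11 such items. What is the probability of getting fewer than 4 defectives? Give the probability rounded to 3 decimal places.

0.995

X ~ Binomial(11, 0.07); P(X ≤ 3) = Σ C(11,k) p^k (1−p)^(11−k) over k:
  k=0: C(11,0)·0.07^0·0.93^11 = 0.45010
  k=1: C(11,1)·0.07^1·0.93^10 = 0.37267
  k=2: C(11,2)·0.07^2·0.93^9 = 0.14025
  k=3: C(11,3)·0.07^3·0.93^8 = 0.03167
Total = 0.99469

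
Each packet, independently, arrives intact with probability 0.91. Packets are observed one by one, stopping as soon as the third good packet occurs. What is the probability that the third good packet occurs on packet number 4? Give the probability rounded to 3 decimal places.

0.203

Y = trial on which the third success occurs; negative binomial, r=3, p=0.91.
P(Y=4) = C(3,2) · p^3 · (1−p)^1
= 3 · 0.75357 · 0.09 = 0.20346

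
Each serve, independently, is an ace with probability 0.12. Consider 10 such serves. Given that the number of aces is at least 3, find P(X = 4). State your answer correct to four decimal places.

X ~ Binomial(10, 0.12). Want P(X=4 | X≥3) = P(X=4) / P(X≥3).
P(X=4) = C(10,4)·0.12^4·0.88^6 = 0.020223
P(X≥3) = 1 − 0.278501 − 0.379774 − 0.233043 = 0.108682
Ratio = 0.020223 / 0.108682 = 0.186073

0.1861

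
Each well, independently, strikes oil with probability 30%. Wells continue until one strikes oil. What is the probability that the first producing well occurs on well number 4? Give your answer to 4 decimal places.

0.1029

Geometric (trials to first success), p = 0.30.
P(Y = 4) = (1−p)^3 · p = 0.343 · 0.30 = 0.102900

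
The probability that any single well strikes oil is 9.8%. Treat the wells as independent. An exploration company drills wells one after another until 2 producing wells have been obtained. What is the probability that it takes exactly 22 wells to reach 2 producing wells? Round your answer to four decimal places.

0.0256

Y = trial on which the second success occurs; negative binomial, r=2, p=0.098.
P(Y=22) = C(21,1) · p^2 · (1−p)^20
= 21 · 0.009604 · 0.1271 = 0.025633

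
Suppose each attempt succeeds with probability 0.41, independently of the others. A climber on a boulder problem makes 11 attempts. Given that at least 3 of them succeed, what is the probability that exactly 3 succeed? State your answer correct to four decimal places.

X ~ Binomial(11, 0.41). Want P(X=3 | X≥3) = P(X=3) / P(X≥3).
P(X=3) = C(11,3)·0.41^3·0.59^8 = 0.166975
P(X≥3) = 1 − 0.003016 − 0.023051 − 0.080094 = 0.893839
Ratio = 0.166975 / 0.893839 = 0.186807

0.1868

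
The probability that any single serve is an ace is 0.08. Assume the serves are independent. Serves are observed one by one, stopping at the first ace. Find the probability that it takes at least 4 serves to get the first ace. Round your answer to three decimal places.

Y = number of serves to the first success; geometric, p = 0.08.
P(Y > 3) = P(first 3 all fail) = (1−p)^3 = 0.77869

0.779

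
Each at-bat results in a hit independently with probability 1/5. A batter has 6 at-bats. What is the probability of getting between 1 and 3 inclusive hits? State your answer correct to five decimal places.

X ~ Binomial(6, 0.20); P(1 ≤ X ≤ 3) = Σ C(6,k) p^k (1−p)^(6−k) over k:
  k=1: C(6,1)·0.20^1·0.80^5 = 0.3932160
  k=2: C(6,2)·0.20^2·0.80^4 = 0.2457600
  k=3: C(6,3)·0.20^3·0.80^3 = 0.0819200
Total = 0.7208960

0.72090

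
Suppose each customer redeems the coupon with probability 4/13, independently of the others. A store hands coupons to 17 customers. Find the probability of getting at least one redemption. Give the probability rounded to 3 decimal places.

0.998

P(at least one) = 1 − P(none) = 1 − (1 − 0.307692)^17
= 1 − 0.00193 = 0.99807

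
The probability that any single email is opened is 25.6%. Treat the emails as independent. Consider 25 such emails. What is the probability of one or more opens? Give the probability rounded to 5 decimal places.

0.99938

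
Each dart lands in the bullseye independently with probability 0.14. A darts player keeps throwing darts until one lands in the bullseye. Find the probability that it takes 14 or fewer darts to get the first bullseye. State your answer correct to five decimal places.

0.87895

Y = number of darts to the first success; geometric, p = 0.14.
P(Y ≤ 14) = 1 − (1−p)^14 = 1 − 0.1210538 = 0.8789462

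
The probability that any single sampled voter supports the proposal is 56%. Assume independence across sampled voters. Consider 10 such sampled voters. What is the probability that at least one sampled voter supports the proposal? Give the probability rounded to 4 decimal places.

P(at least one) = 1 − P(none) = 1 − (1 − 0.56)^10
= 1 − 0.000272 = 0.999728

0.9997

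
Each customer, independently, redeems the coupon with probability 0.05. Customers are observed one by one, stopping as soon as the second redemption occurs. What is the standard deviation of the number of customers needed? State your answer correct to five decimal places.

Y = total customers until the second success; negative binomial with r=2, p=0.05.
SD(Y) = √[r(1−p)/p²] = √(760.0000000) = 27.5680975

27.56810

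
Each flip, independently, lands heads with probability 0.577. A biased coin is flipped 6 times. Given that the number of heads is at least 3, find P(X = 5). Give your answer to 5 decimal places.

X ~ Binomial(6, 0.577). Want P(X=5 | X≥3) = P(X=5) / P(X≥3).
P(X=5) = C(6,5)·0.577^5·0.423^1 = 0.1623195
P(X≥3) = 1 − 0.0057285 − 0.0468845 − 0.1598838 = 0.7875033
Ratio = 0.1623195 / 0.7875033 = 0.2061191

0.20612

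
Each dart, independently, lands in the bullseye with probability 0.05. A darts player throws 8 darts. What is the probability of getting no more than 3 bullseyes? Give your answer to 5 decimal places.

X ~ Binomial(8, 0.05); P(X ≤ 3) = Σ C(8,k) p^k (1−p)^(8−k) over k:
  k=0: C(8,0)·0.05^0·0.95^8 = 0.6634204
  k=1: C(8,1)·0.05^1·0.95^7 = 0.2793349
  k=2: C(8,2)·0.05^2·0.95^6 = 0.0514564
  k=3: C(8,3)·0.05^3·0.95^5 = 0.0054165
Total = 0.9996282

0.99963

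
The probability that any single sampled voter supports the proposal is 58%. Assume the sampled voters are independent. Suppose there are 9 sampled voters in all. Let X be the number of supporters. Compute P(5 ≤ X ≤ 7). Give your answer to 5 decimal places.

X ~ Binomial(9, 0.58); P(5 ≤ X ≤ 7) = Σ C(9,k) p^k (1−p)^(9−k) over k:
  k=5: C(9,5)·0.58^5·0.42^4 = 0.2573402
  k=6: C(9,6)·0.58^6·0.42^3 = 0.2369164
  k=7: C(9,7)·0.58^7·0.42^2 = 0.1402158
Total = 0.6344724

0.63447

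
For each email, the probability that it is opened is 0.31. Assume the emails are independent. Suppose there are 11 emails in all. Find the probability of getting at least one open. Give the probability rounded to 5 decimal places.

P(at least one) = 1 − P(none) = 1 − (1 − 0.31)^11
= 1 − 0.0168787 = 0.9831213

0.98312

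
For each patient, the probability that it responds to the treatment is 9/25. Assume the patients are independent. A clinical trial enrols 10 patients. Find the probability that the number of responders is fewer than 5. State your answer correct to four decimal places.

0.7292

X ~ Binomial(10, 0.36); P(X ≤ 4) = Σ C(10,k) p^k (1−p)^(10−k) over k:
  k=0: C(10,0)·0.36^0·0.64^10 = 0.011529
  k=1: C(10,1)·0.36^1·0.64^9 = 0.064852
  k=2: C(10,2)·0.36^2·0.64^8 = 0.164156
  k=3: C(10,3)·0.36^3·0.64^7 = 0.246234
  k=4: C(10,4)·0.36^4·0.64^6 = 0.242387
Total = 0.729158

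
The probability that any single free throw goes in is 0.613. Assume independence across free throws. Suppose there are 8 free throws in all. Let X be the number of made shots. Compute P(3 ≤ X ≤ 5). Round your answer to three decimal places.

X ~ Binomial(8, 0.613); P(3 ≤ X ≤ 5) = Σ C(8,k) p^k (1−p)^(8−k) over k:
  k=3: C(8,3)·0.613^3·0.387^5 = 0.11198
  k=4: C(8,4)·0.613^4·0.387^4 = 0.22171
  k=5: C(8,5)·0.613^5·0.387^3 = 0.28095
Total = 0.61463

0.615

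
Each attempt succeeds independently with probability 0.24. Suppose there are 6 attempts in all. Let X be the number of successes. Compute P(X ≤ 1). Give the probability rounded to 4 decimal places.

0.5578

X ~ Binomial(6, 0.24); P(X ≤ 1) = Σ C(6,k) p^k (1−p)^(6−k) over k:
  k=0: C(6,0)·0.24^0·0.76^6 = 0.192700
  k=1: C(6,1)·0.24^1·0.76^5 = 0.365116
Total = 0.557816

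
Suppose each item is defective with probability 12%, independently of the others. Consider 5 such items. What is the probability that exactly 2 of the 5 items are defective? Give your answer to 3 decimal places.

X ~ Binomial(n=5, p=0.12).
P(X=2) = C(5,2) · p^2 · (1−p)^3
= 10 · 0.0144 · 0.68147 = 0.09813

0.098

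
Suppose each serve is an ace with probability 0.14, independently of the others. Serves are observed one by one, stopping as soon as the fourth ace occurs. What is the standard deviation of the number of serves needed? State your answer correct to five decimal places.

13.24803

Y = total serves until the fourth success; negative binomial with r=4, p=0.14.
SD(Y) = √[r(1−p)/p²] = √(175.5102041) = 13.2480264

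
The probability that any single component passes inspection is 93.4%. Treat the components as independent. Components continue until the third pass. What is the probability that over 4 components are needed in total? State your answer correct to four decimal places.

Needing more than 4 components ⇔ fewer than 3 successes in the first 4. With X ~ Binomial(4, 0.934), P(Y > 4) = P(X ≤ 2).
  k=0: C(4,0)·0.934^0·0.066^4 = 0.000019
  k=1: C(4,1)·0.934^1·0.066^3 = 0.001074
  k=2: C(4,2)·0.934^2·0.066^2 = 0.022800
P(X ≤ 2) = 0.023893

0.0239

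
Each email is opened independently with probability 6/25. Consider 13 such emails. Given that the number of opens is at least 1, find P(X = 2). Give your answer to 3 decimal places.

X ~ Binomial(13, 0.24). Want P(X=2 | X≥1) = P(X=2) / P(X≥1).
P(X=2) = C(13,2)·0.24^2·0.76^11 = 0.21952
P(X≥1) = 1 − 0.02822 = 0.97178
Ratio = 0.21952 / 0.97178 = 0.22589

0.226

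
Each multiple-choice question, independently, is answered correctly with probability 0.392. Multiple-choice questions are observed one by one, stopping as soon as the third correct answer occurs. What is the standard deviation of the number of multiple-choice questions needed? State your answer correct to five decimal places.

Y = total multiple-choice questions until the third success; negative binomial with r=3, p=0.392.
SD(Y) = √[r(1−p)/p²] = √(11.8700541) = 3.4452945

3.44529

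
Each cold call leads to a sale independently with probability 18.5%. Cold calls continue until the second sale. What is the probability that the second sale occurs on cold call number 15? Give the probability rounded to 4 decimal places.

Y = trial on which the second success occurs; negative binomial, r=2, p=0.185.
P(Y=15) = C(14,1) · p^2 · (1−p)^13
= 14 · 0.034225 · 0.069992 = 0.033537

0.0335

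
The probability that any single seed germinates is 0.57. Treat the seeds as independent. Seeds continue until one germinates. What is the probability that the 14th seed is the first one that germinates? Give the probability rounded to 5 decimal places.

Geometric (trials to first success), p = 0.57.
P(Y = 14) = (1−p)^13 · p = 1.7183e-05 · 0.57 = 0.0000098

0.00001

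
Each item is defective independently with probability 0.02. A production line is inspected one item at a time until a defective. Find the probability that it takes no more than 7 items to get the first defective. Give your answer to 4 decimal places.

Y = number of items to the first success; geometric, p = 0.02.
P(Y ≤ 7) = 1 − (1−p)^7 = 1 − 0.868126 = 0.131874

0.1319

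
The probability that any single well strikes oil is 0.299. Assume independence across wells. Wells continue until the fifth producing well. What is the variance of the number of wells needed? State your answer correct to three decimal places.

39.205

Y = total wells until the fifth success; negative binomial with r=5, p=0.299.
Var(Y) = r(1−p)/p² = 5·0.701 / 0.299² = 39.20538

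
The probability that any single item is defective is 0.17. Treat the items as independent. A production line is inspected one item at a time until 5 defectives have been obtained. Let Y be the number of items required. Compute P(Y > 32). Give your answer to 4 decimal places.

Needing more than 32 items ⇔ fewer than 5 successes in the first 32. With X ~ Binomial(32, 0.17), P(Y > 32) = P(X ≤ 4).
  k=0: C(32,0)·0.17^0·0.83^32 = 0.002573
  k=1: C(32,1)·0.17^1·0.83^31 = 0.016866
  k=2: C(32,2)·0.17^2·0.83^30 = 0.053545
  k=3: C(32,3)·0.17^3·0.83^29 = 0.109671
  k=4: C(32,4)·0.17^4·0.83^28 = 0.162855
P(X ≤ 4) = 0.345512

0.3455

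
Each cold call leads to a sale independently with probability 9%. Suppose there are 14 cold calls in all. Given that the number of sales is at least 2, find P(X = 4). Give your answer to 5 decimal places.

0.07041

X ~ Binomial(14, 0.09). Want P(X=4 | X≥2) = P(X=4) / P(X≥2).
P(X=4) = C(14,4)·0.09^4·0.91^10 = 0.0255751
P(X≥2) = 1 − 0.2670420 − 0.3697504 = 0.3632077
Ratio = 0.0255751 / 0.3632077 = 0.0704147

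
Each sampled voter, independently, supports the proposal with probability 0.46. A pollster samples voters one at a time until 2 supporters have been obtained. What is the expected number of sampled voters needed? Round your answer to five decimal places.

Y = total sampled voters until the second success; negative binomial with r=2, p=0.46.
E[Y] = r / p = 2 / 0.46 = 4.3478261

4.34783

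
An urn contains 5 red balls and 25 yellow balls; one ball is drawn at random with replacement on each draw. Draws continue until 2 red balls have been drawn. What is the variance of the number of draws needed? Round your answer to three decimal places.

Y = total draws until the second success; negative binomial with r=2, p=0.166667.
Var(Y) = r(1−p)/p² = 2·0.833333 / 0.166667² = 60.00000

60.000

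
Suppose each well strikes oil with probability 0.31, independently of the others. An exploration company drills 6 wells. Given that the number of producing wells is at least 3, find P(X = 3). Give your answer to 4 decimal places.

X ~ Binomial(6, 0.31). Want P(X=3 | X≥3) = P(X=3) / P(X≥3).
P(X=3) = C(6,3)·0.31^3·0.69^3 = 0.195732
P(X≥3) = 1 − 0.107918 − 0.290910 − 0.326747 = 0.274425
Ratio = 0.195732 / 0.274425 = 0.713244

0.7132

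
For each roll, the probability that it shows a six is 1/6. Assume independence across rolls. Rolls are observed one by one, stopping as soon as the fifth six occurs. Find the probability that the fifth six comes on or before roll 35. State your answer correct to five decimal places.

Finishing within 35 rolls ⇔ at least 5 successes in the first 35. With X ~ Binomial(35, 0.166667), P(Y ≤ 35) = 1 − P(X ≤ 4).
  k=0: C(35,0)·0.166667^0·0.833333^35 = 0.0016930
  k=1: C(35,1)·0.166667^1·0.833333^34 = 0.0118510
  k=2: C(35,2)·0.166667^2·0.833333^33 = 0.0402933
  k=3: C(35,3)·0.166667^3·0.833333^32 = 0.0886454
  k=4: C(35,4)·0.166667^4·0.833333^31 = 0.1418326
1 − 0.2843153 = 0.7156847

0.71568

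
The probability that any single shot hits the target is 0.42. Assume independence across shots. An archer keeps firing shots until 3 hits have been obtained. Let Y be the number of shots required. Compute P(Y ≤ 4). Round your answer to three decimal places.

0.203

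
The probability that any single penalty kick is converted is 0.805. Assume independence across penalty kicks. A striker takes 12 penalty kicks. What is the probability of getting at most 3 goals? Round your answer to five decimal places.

X ~ Binomial(12, 0.805); P(X ≤ 3) = Σ C(12,k) p^k (1−p)^(12−k) over k:
  k=0: C(12,0)·0.805^0·0.195^12 = 0.0000000
  k=1: C(12,1)·0.805^1·0.195^11 = 0.0000001
  k=2: C(12,2)·0.805^2·0.195^10 = 0.0000034
  k=3: C(12,3)·0.805^3·0.195^9 = 0.0000468
Total = 0.0000503

0.00005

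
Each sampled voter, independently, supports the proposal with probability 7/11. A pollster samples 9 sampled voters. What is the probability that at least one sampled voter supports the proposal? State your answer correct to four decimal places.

P(at least one) = 1 − P(none) = 1 − (1 − 0.636364)^9
= 1 − 0.000111 = 0.999889

0.9999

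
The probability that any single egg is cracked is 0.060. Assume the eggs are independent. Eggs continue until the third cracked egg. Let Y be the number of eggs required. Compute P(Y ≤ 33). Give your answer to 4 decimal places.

0.3177

Finishing within 33 eggs ⇔ at least 3 successes in the first 33. With X ~ Binomial(33, 0.06), P(Y ≤ 33) = 1 − P(X ≤ 2).
  k=0: C(33,0)·0.06^0·0.94^33 = 0.129783
  k=1: C(33,1)·0.06^1·0.94^32 = 0.273374
  k=2: C(33,2)·0.06^2·0.94^31 = 0.279190
1 − 0.682347 = 0.317653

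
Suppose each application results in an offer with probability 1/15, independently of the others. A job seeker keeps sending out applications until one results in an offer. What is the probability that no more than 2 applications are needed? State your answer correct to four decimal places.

Y = number of applications to the first success; geometric, p = 0.066667.
P(Y ≤ 2) = 1 − (1−p)^2 = 1 − 0.871111 = 0.128889

0.1289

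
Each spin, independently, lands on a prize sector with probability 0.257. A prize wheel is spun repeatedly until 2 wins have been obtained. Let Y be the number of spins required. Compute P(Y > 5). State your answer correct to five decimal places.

Needing more than 5 spins ⇔ fewer than 2 successes in the first 5. With X ~ Binomial(5, 0.257), P(Y > 5) = P(X ≤ 1).
  k=0: C(5,0)·0.257^0·0.743^5 = 0.2264353
  k=1: C(5,1)·0.257^1·0.743^4 = 0.3916142
P(X ≤ 1) = 0.6180494

0.61805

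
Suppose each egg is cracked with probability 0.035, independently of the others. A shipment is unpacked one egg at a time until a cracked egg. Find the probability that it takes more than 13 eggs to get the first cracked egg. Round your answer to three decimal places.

0.629

Y = number of eggs to the first success; geometric, p = 0.035.
P(Y > 13) = P(first 13 all fail) = (1−p)^13 = 0.62930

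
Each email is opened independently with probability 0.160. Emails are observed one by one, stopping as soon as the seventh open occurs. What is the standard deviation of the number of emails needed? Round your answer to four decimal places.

15.1554

Y = total emails until the seventh success; negative binomial with r=7, p=0.16.
SD(Y) = √[r(1−p)/p²] = √(229.687500) = 15.155445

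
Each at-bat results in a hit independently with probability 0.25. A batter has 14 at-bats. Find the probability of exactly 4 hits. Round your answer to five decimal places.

0.22019

X ~ Binomial(n=14, p=0.25).
P(X=4) = C(14,4) · p^4 · (1−p)^10
= 1001 · 0.0039062 · 0.056314 = 0.2201946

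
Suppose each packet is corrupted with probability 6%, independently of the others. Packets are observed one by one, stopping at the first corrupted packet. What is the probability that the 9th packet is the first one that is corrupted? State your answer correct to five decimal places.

Geometric (trials to first success), p = 0.06.
P(Y = 9) = (1−p)^8 · p = 0.60957 · 0.06 = 0.0365741

0.03657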